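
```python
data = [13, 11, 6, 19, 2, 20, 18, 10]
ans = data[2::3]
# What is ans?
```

data has length 8. The slice data[2::3] selects indices [2, 5] (2->6, 5->20), giving [6, 20].

[6, 20]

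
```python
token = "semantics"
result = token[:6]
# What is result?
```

token has length 9. The slice token[:6] selects indices [0, 1, 2, 3, 4, 5] (0->'s', 1->'e', 2->'m', 3->'a', 4->'n', 5->'t'), giving 'semant'.

'semant'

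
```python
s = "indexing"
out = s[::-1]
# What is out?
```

s has length 8. The slice s[::-1] selects indices [7, 6, 5, 4, 3, 2, 1, 0] (7->'g', 6->'n', 5->'i', 4->'x', 3->'e', 2->'d', 1->'n', 0->'i'), giving 'gnixedni'.

'gnixedni'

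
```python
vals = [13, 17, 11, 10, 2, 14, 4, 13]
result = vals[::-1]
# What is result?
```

vals has length 8. The slice vals[::-1] selects indices [7, 6, 5, 4, 3, 2, 1, 0] (7->13, 6->4, 5->14, 4->2, 3->10, 2->11, 1->17, 0->13), giving [13, 4, 14, 2, 10, 11, 17, 13].

[13, 4, 14, 2, 10, 11, 17, 13]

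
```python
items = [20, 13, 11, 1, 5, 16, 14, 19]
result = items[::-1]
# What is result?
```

items has length 8. The slice items[::-1] selects indices [7, 6, 5, 4, 3, 2, 1, 0] (7->19, 6->14, 5->16, 4->5, 3->1, 2->11, 1->13, 0->20), giving [19, 14, 16, 5, 1, 11, 13, 20].

[19, 14, 16, 5, 1, 11, 13, 20]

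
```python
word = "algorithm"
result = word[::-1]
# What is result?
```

word has length 9. The slice word[::-1] selects indices [8, 7, 6, 5, 4, 3, 2, 1, 0] (8->'m', 7->'h', 6->'t', 5->'i', 4->'r', 3->'o', 2->'g', 1->'l', 0->'a'), giving 'mhtirogla'.

'mhtirogla'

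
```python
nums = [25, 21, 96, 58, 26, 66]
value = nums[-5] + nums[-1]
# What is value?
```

nums has length 6. Negative index -5 maps to positive index 6 + (-5) = 1. nums[1] = 21.
nums has length 6. Negative index -1 maps to positive index 6 + (-1) = 5. nums[5] = 66.
Sum: 21 + 66 = 87.

87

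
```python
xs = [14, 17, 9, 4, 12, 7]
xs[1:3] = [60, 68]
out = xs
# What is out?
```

xs starts as [14, 17, 9, 4, 12, 7] (length 6). The slice xs[1:3] covers indices [1, 2] with values [17, 9]. Replacing that slice with [60, 68] (same length) produces [14, 60, 68, 4, 12, 7].

[14, 60, 68, 4, 12, 7]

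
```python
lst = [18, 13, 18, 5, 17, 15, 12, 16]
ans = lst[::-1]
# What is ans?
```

lst has length 8. The slice lst[::-1] selects indices [7, 6, 5, 4, 3, 2, 1, 0] (7->16, 6->12, 5->15, 4->17, 3->5, 2->18, 1->13, 0->18), giving [16, 12, 15, 17, 5, 18, 13, 18].

[16, 12, 15, 17, 5, 18, 13, 18]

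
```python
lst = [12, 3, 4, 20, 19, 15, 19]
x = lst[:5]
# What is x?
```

lst has length 7. The slice lst[:5] selects indices [0, 1, 2, 3, 4] (0->12, 1->3, 2->4, 3->20, 4->19), giving [12, 3, 4, 20, 19].

[12, 3, 4, 20, 19]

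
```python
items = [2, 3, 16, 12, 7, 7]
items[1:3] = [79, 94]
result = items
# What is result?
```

items starts as [2, 3, 16, 12, 7, 7] (length 6). The slice items[1:3] covers indices [1, 2] with values [3, 16]. Replacing that slice with [79, 94] (same length) produces [2, 79, 94, 12, 7, 7].

[2, 79, 94, 12, 7, 7]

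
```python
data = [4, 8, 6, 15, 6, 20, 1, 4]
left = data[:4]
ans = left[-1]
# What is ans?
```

data has length 8. The slice data[:4] selects indices [0, 1, 2, 3] (0->4, 1->8, 2->6, 3->15), giving [4, 8, 6, 15]. So left = [4, 8, 6, 15]. Then left[-1] = 15.

15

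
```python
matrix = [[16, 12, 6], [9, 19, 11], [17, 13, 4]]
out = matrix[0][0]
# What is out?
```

matrix[0] = [16, 12, 6]. Taking column 0 of that row yields 16.

16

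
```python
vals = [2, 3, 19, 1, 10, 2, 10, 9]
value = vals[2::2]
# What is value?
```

vals has length 8. The slice vals[2::2] selects indices [2, 4, 6] (2->19, 4->10, 6->10), giving [19, 10, 10].

[19, 10, 10]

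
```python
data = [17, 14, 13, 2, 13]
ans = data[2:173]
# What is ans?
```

data has length 5. The slice data[2:173] selects indices [2, 3, 4] (2->13, 3->2, 4->13), giving [13, 2, 13].

[13, 2, 13]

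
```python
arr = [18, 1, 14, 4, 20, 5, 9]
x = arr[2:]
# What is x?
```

arr has length 7. The slice arr[2:] selects indices [2, 3, 4, 5, 6] (2->14, 3->4, 4->20, 5->5, 6->9), giving [14, 4, 20, 5, 9].

[14, 4, 20, 5, 9]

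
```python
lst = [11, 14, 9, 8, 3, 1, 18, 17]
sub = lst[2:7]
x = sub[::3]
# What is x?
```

lst has length 8. The slice lst[2:7] selects indices [2, 3, 4, 5, 6] (2->9, 3->8, 4->3, 5->1, 6->18), giving [9, 8, 3, 1, 18]. So sub = [9, 8, 3, 1, 18]. sub has length 5. The slice sub[::3] selects indices [0, 3] (0->9, 3->1), giving [9, 1].

[9, 1]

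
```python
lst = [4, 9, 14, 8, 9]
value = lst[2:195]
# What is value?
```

lst has length 5. The slice lst[2:195] selects indices [2, 3, 4] (2->14, 3->8, 4->9), giving [14, 8, 9].

[14, 8, 9]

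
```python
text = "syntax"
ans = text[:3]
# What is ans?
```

text has length 6. The slice text[:3] selects indices [0, 1, 2] (0->'s', 1->'y', 2->'n'), giving 'syn'.

'syn'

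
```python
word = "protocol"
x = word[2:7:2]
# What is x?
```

word has length 8. The slice word[2:7:2] selects indices [2, 4, 6] (2->'o', 4->'o', 6->'o'), giving 'ooo'.

'ooo'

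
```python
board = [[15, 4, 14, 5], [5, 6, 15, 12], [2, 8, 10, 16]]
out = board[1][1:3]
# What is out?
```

board[1] = [5, 6, 15, 12]. board[1] has length 4. The slice board[1][1:3] selects indices [1, 2] (1->6, 2->15), giving [6, 15].

[6, 15]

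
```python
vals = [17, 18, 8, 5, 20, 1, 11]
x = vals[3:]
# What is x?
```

vals has length 7. The slice vals[3:] selects indices [3, 4, 5, 6] (3->5, 4->20, 5->1, 6->11), giving [5, 20, 1, 11].

[5, 20, 1, 11]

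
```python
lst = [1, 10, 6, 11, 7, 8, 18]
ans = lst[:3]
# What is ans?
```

lst has length 7. The slice lst[:3] selects indices [0, 1, 2] (0->1, 1->10, 2->6), giving [1, 10, 6].

[1, 10, 6]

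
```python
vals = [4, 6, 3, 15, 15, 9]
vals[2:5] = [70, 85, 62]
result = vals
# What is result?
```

vals starts as [4, 6, 3, 15, 15, 9] (length 6). The slice vals[2:5] covers indices [2, 3, 4] with values [3, 15, 15]. Replacing that slice with [70, 85, 62] (same length) produces [4, 6, 70, 85, 62, 9].

[4, 6, 70, 85, 62, 9]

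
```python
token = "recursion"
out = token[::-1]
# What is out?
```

token has length 9. The slice token[::-1] selects indices [8, 7, 6, 5, 4, 3, 2, 1, 0] (8->'n', 7->'o', 6->'i', 5->'s', 4->'r', 3->'u', 2->'c', 1->'e', 0->'r'), giving 'noisrucer'.

'noisrucer'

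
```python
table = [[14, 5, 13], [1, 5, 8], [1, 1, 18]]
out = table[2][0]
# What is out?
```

table[2] = [1, 1, 18]. Taking column 0 of that row yields 1.

1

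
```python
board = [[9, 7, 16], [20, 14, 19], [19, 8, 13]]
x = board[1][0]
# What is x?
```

board[1] = [20, 14, 19]. Taking column 0 of that row yields 20.

20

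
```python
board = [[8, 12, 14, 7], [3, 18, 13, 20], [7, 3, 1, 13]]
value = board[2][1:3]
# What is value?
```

board[2] = [7, 3, 1, 13]. board[2] has length 4. The slice board[2][1:3] selects indices [1, 2] (1->3, 2->1), giving [3, 1].

[3, 1]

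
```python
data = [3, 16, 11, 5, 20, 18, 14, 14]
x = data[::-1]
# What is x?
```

data has length 8. The slice data[::-1] selects indices [7, 6, 5, 4, 3, 2, 1, 0] (7->14, 6->14, 5->18, 4->20, 3->5, 2->11, 1->16, 0->3), giving [14, 14, 18, 20, 5, 11, 16, 3].

[14, 14, 18, 20, 5, 11, 16, 3]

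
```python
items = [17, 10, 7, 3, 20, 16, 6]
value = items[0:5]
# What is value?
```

items has length 7. The slice items[0:5] selects indices [0, 1, 2, 3, 4] (0->17, 1->10, 2->7, 3->3, 4->20), giving [17, 10, 7, 3, 20].

[17, 10, 7, 3, 20]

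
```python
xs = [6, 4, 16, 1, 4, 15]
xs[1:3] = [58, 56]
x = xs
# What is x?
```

xs starts as [6, 4, 16, 1, 4, 15] (length 6). The slice xs[1:3] covers indices [1, 2] with values [4, 16]. Replacing that slice with [58, 56] (same length) produces [6, 58, 56, 1, 4, 15].

[6, 58, 56, 1, 4, 15]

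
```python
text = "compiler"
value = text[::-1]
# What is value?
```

text has length 8. The slice text[::-1] selects indices [7, 6, 5, 4, 3, 2, 1, 0] (7->'r', 6->'e', 5->'l', 4->'i', 3->'p', 2->'m', 1->'o', 0->'c'), giving 'relipmoc'.

'relipmoc'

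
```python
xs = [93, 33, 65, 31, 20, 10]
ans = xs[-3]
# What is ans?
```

xs has length 6. Negative index -3 maps to positive index 6 + (-3) = 3. xs[3] = 31.

31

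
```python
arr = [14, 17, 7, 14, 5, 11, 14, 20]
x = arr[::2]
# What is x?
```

arr has length 8. The slice arr[::2] selects indices [0, 2, 4, 6] (0->14, 2->7, 4->5, 6->14), giving [14, 7, 5, 14].

[14, 7, 5, 14]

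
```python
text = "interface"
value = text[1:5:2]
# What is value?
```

text has length 9. The slice text[1:5:2] selects indices [1, 3] (1->'n', 3->'e'), giving 'ne'.

'ne'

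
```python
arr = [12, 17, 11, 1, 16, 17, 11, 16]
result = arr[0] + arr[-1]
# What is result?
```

arr has length 8. arr[0] = 12.
arr has length 8. Negative index -1 maps to positive index 8 + (-1) = 7. arr[7] = 16.
Sum: 12 + 16 = 28.

28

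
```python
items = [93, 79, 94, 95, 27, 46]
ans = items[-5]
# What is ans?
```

items has length 6. Negative index -5 maps to positive index 6 + (-5) = 1. items[1] = 79.

79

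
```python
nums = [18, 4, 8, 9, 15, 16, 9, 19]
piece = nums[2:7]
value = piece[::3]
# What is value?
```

nums has length 8. The slice nums[2:7] selects indices [2, 3, 4, 5, 6] (2->8, 3->9, 4->15, 5->16, 6->9), giving [8, 9, 15, 16, 9]. So piece = [8, 9, 15, 16, 9]. piece has length 5. The slice piece[::3] selects indices [0, 3] (0->8, 3->16), giving [8, 16].

[8, 16]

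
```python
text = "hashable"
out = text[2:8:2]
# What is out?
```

text has length 8. The slice text[2:8:2] selects indices [2, 4, 6] (2->'s', 4->'a', 6->'l'), giving 'sal'.

'sal'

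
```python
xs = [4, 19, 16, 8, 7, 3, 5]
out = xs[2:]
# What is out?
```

xs has length 7. The slice xs[2:] selects indices [2, 3, 4, 5, 6] (2->16, 3->8, 4->7, 5->3, 6->5), giving [16, 8, 7, 3, 5].

[16, 8, 7, 3, 5]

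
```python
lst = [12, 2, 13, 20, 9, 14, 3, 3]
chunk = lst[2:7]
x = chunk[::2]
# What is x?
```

lst has length 8. The slice lst[2:7] selects indices [2, 3, 4, 5, 6] (2->13, 3->20, 4->9, 5->14, 6->3), giving [13, 20, 9, 14, 3]. So chunk = [13, 20, 9, 14, 3]. chunk has length 5. The slice chunk[::2] selects indices [0, 2, 4] (0->13, 2->9, 4->3), giving [13, 9, 3].

[13, 9, 3]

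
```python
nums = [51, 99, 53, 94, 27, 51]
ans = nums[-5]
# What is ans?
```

nums has length 6. Negative index -5 maps to positive index 6 + (-5) = 1. nums[1] = 99.

99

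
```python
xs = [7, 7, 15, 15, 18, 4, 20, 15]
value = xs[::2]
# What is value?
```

xs has length 8. The slice xs[::2] selects indices [0, 2, 4, 6] (0->7, 2->15, 4->18, 6->20), giving [7, 15, 18, 20].

[7, 15, 18, 20]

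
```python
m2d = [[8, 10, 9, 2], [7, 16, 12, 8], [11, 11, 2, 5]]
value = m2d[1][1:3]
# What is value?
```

m2d[1] = [7, 16, 12, 8]. m2d[1] has length 4. The slice m2d[1][1:3] selects indices [1, 2] (1->16, 2->12), giving [16, 12].

[16, 12]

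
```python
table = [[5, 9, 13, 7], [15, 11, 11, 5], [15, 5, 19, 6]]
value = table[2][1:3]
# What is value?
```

table[2] = [15, 5, 19, 6]. table[2] has length 4. The slice table[2][1:3] selects indices [1, 2] (1->5, 2->19), giving [5, 19].

[5, 19]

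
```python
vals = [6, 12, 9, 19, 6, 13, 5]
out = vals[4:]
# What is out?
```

vals has length 7. The slice vals[4:] selects indices [4, 5, 6] (4->6, 5->13, 6->5), giving [6, 13, 5].

[6, 13, 5]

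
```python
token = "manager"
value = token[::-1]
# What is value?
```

token has length 7. The slice token[::-1] selects indices [6, 5, 4, 3, 2, 1, 0] (6->'r', 5->'e', 4->'g', 3->'a', 2->'n', 1->'a', 0->'m'), giving 'reganam'.

'reganam'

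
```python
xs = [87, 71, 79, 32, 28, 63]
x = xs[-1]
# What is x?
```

xs has length 6. Negative index -1 maps to positive index 6 + (-1) = 5. xs[5] = 63.

63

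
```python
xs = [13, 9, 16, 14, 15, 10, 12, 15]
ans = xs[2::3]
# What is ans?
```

xs has length 8. The slice xs[2::3] selects indices [2, 5] (2->16, 5->10), giving [16, 10].

[16, 10]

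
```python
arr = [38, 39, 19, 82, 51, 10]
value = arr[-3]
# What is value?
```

arr has length 6. Negative index -3 maps to positive index 6 + (-3) = 3. arr[3] = 82.

82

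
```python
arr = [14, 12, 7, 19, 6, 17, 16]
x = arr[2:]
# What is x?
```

arr has length 7. The slice arr[2:] selects indices [2, 3, 4, 5, 6] (2->7, 3->19, 4->6, 5->17, 6->16), giving [7, 19, 6, 17, 16].

[7, 19, 6, 17, 16]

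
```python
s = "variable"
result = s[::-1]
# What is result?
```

s has length 8. The slice s[::-1] selects indices [7, 6, 5, 4, 3, 2, 1, 0] (7->'e', 6->'l', 5->'b', 4->'a', 3->'i', 2->'r', 1->'a', 0->'v'), giving 'elbairav'.

'elbairav'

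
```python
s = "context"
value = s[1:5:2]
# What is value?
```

s has length 7. The slice s[1:5:2] selects indices [1, 3] (1->'o', 3->'t'), giving 'ot'.

'ot'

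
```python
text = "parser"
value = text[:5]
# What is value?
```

text has length 6. The slice text[:5] selects indices [0, 1, 2, 3, 4] (0->'p', 1->'a', 2->'r', 3->'s', 4->'e'), giving 'parse'.

'parse'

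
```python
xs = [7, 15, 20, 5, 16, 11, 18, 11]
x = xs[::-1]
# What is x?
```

xs has length 8. The slice xs[::-1] selects indices [7, 6, 5, 4, 3, 2, 1, 0] (7->11, 6->18, 5->11, 4->16, 3->5, 2->20, 1->15, 0->7), giving [11, 18, 11, 16, 5, 20, 15, 7].

[11, 18, 11, 16, 5, 20, 15, 7]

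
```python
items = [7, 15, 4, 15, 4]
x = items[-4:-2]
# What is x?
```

items has length 5. The slice items[-4:-2] selects indices [1, 2] (1->15, 2->4), giving [15, 4].

[15, 4]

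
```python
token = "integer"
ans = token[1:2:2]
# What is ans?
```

token has length 7. The slice token[1:2:2] selects indices [1] (1->'n'), giving 'n'.

'n'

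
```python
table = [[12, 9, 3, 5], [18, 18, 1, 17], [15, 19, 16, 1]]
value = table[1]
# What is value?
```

table has 3 rows. Row 1 is [18, 18, 1, 17].

[18, 18, 1, 17]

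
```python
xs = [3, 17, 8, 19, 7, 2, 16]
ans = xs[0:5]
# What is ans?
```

xs has length 7. The slice xs[0:5] selects indices [0, 1, 2, 3, 4] (0->3, 1->17, 2->8, 3->19, 4->7), giving [3, 17, 8, 19, 7].

[3, 17, 8, 19, 7]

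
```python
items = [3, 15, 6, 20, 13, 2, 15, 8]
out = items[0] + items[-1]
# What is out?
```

items has length 8. items[0] = 3.
items has length 8. Negative index -1 maps to positive index 8 + (-1) = 7. items[7] = 8.
Sum: 3 + 8 = 11.

11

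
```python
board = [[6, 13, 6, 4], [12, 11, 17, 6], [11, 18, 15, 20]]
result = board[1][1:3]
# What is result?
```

board[1] = [12, 11, 17, 6]. board[1] has length 4. The slice board[1][1:3] selects indices [1, 2] (1->11, 2->17), giving [11, 17].

[11, 17]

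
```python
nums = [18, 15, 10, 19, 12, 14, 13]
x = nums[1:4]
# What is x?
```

nums has length 7. The slice nums[1:4] selects indices [1, 2, 3] (1->15, 2->10, 3->19), giving [15, 10, 19].

[15, 10, 19]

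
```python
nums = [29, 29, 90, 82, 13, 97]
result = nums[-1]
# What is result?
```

nums has length 6. Negative index -1 maps to positive index 6 + (-1) = 5. nums[5] = 97.

97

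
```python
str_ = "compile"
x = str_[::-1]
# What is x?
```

str_ has length 7. The slice str_[::-1] selects indices [6, 5, 4, 3, 2, 1, 0] (6->'e', 5->'l', 4->'i', 3->'p', 2->'m', 1->'o', 0->'c'), giving 'elipmoc'.

'elipmoc'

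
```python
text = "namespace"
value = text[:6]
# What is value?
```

text has length 9. The slice text[:6] selects indices [0, 1, 2, 3, 4, 5] (0->'n', 1->'a', 2->'m', 3->'e', 4->'s', 5->'p'), giving 'namesp'.

'namesp'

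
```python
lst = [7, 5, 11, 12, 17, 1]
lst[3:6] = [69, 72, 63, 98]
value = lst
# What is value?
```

lst starts as [7, 5, 11, 12, 17, 1] (length 6). The slice lst[3:6] covers indices [3, 4, 5] with values [12, 17, 1]. Replacing that slice with [69, 72, 63, 98] (different length) produces [7, 5, 11, 69, 72, 63, 98].

[7, 5, 11, 69, 72, 63, 98]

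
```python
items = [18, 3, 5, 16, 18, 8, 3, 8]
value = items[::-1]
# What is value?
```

items has length 8. The slice items[::-1] selects indices [7, 6, 5, 4, 3, 2, 1, 0] (7->8, 6->3, 5->8, 4->18, 3->16, 2->5, 1->3, 0->18), giving [8, 3, 8, 18, 16, 5, 3, 18].

[8, 3, 8, 18, 16, 5, 3, 18]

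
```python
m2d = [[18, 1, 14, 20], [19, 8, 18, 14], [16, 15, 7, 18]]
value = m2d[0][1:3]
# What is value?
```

m2d[0] = [18, 1, 14, 20]. m2d[0] has length 4. The slice m2d[0][1:3] selects indices [1, 2] (1->1, 2->14), giving [1, 14].

[1, 14]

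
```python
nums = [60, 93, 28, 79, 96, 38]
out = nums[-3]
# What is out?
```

nums has length 6. Negative index -3 maps to positive index 6 + (-3) = 3. nums[3] = 79.

79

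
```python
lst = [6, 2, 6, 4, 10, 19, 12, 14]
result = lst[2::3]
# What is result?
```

lst has length 8. The slice lst[2::3] selects indices [2, 5] (2->6, 5->19), giving [6, 19].

[6, 19]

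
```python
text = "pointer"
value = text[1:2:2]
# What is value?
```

text has length 7. The slice text[1:2:2] selects indices [1] (1->'o'), giving 'o'.

'o'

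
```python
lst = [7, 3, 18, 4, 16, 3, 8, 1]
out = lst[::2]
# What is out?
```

lst has length 8. The slice lst[::2] selects indices [0, 2, 4, 6] (0->7, 2->18, 4->16, 6->8), giving [7, 18, 16, 8].

[7, 18, 16, 8]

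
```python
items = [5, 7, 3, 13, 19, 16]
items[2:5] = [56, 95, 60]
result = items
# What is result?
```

items starts as [5, 7, 3, 13, 19, 16] (length 6). The slice items[2:5] covers indices [2, 3, 4] with values [3, 13, 19]. Replacing that slice with [56, 95, 60] (same length) produces [5, 7, 56, 95, 60, 16].

[5, 7, 56, 95, 60, 16]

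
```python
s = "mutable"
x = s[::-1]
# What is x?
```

s has length 7. The slice s[::-1] selects indices [6, 5, 4, 3, 2, 1, 0] (6->'e', 5->'l', 4->'b', 3->'a', 2->'t', 1->'u', 0->'m'), giving 'elbatum'.

'elbatum'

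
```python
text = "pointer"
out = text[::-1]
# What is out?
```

text has length 7. The slice text[::-1] selects indices [6, 5, 4, 3, 2, 1, 0] (6->'r', 5->'e', 4->'t', 3->'n', 2->'i', 1->'o', 0->'p'), giving 'retniop'.

'retniop'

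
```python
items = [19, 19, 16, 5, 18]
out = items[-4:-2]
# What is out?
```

items has length 5. The slice items[-4:-2] selects indices [1, 2] (1->19, 2->16), giving [19, 16].

[19, 16]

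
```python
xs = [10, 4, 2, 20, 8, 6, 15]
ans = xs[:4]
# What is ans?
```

xs has length 7. The slice xs[:4] selects indices [0, 1, 2, 3] (0->10, 1->4, 2->2, 3->20), giving [10, 4, 2, 20].

[10, 4, 2, 20]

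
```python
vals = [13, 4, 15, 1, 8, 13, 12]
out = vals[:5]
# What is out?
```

vals has length 7. The slice vals[:5] selects indices [0, 1, 2, 3, 4] (0->13, 1->4, 2->15, 3->1, 4->8), giving [13, 4, 15, 1, 8].

[13, 4, 15, 1, 8]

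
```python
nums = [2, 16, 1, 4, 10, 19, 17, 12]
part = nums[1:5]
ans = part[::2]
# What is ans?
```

nums has length 8. The slice nums[1:5] selects indices [1, 2, 3, 4] (1->16, 2->1, 3->4, 4->10), giving [16, 1, 4, 10]. So part = [16, 1, 4, 10]. part has length 4. The slice part[::2] selects indices [0, 2] (0->16, 2->4), giving [16, 4].

[16, 4]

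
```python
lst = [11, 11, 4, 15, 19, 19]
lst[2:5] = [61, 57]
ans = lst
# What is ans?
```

lst starts as [11, 11, 4, 15, 19, 19] (length 6). The slice lst[2:5] covers indices [2, 3, 4] with values [4, 15, 19]. Replacing that slice with [61, 57] (different length) produces [11, 11, 61, 57, 19].

[11, 11, 61, 57, 19]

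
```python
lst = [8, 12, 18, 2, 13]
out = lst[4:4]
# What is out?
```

lst has length 5. The slice lst[4:4] resolves to an empty index range, so the result is [].

[]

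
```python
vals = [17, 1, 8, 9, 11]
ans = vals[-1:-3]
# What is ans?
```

vals has length 5. The slice vals[-1:-3] resolves to an empty index range, so the result is [].

[]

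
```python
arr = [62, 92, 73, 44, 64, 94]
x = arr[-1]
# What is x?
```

arr has length 6. Negative index -1 maps to positive index 6 + (-1) = 5. arr[5] = 94.

94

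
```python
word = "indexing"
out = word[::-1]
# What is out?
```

word has length 8. The slice word[::-1] selects indices [7, 6, 5, 4, 3, 2, 1, 0] (7->'g', 6->'n', 5->'i', 4->'x', 3->'e', 2->'d', 1->'n', 0->'i'), giving 'gnixedni'.

'gnixedni'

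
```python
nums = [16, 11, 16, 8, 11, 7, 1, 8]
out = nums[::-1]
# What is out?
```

nums has length 8. The slice nums[::-1] selects indices [7, 6, 5, 4, 3, 2, 1, 0] (7->8, 6->1, 5->7, 4->11, 3->8, 2->16, 1->11, 0->16), giving [8, 1, 7, 11, 8, 16, 11, 16].

[8, 1, 7, 11, 8, 16, 11, 16]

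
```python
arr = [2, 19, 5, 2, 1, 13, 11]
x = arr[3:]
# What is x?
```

arr has length 7. The slice arr[3:] selects indices [3, 4, 5, 6] (3->2, 4->1, 5->13, 6->11), giving [2, 1, 13, 11].

[2, 1, 13, 11]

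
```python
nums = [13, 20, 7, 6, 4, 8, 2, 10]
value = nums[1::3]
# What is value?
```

nums has length 8. The slice nums[1::3] selects indices [1, 4, 7] (1->20, 4->4, 7->10), giving [20, 4, 10].

[20, 4, 10]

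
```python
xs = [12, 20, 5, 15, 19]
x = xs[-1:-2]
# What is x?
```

xs has length 5. The slice xs[-1:-2] resolves to an empty index range, so the result is [].

[]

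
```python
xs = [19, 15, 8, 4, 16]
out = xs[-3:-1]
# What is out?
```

xs has length 5. The slice xs[-3:-1] selects indices [2, 3] (2->8, 3->4), giving [8, 4].

[8, 4]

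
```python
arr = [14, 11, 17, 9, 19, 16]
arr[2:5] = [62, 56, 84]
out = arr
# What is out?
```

arr starts as [14, 11, 17, 9, 19, 16] (length 6). The slice arr[2:5] covers indices [2, 3, 4] with values [17, 9, 19]. Replacing that slice with [62, 56, 84] (same length) produces [14, 11, 62, 56, 84, 16].

[14, 11, 62, 56, 84, 16]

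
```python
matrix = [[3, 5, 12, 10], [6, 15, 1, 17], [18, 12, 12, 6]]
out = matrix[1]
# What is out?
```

matrix has 3 rows. Row 1 is [6, 15, 1, 17].

[6, 15, 1, 17]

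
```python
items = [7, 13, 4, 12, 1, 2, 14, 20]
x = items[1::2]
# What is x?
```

items has length 8. The slice items[1::2] selects indices [1, 3, 5, 7] (1->13, 3->12, 5->2, 7->20), giving [13, 12, 2, 20].

[13, 12, 2, 20]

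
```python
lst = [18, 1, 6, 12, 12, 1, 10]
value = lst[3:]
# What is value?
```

lst has length 7. The slice lst[3:] selects indices [3, 4, 5, 6] (3->12, 4->12, 5->1, 6->10), giving [12, 12, 1, 10].

[12, 12, 1, 10]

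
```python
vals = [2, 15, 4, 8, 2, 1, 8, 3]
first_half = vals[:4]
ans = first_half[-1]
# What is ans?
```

vals has length 8. The slice vals[:4] selects indices [0, 1, 2, 3] (0->2, 1->15, 2->4, 3->8), giving [2, 15, 4, 8]. So first_half = [2, 15, 4, 8]. Then first_half[-1] = 8.

8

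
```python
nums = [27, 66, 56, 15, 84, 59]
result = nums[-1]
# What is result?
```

nums has length 6. Negative index -1 maps to positive index 6 + (-1) = 5. nums[5] = 59.

59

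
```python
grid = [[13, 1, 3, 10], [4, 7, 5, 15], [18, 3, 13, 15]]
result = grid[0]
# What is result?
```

grid has 3 rows. Row 0 is [13, 1, 3, 10].

[13, 1, 3, 10]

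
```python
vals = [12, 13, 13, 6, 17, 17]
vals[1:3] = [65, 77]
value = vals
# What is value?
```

vals starts as [12, 13, 13, 6, 17, 17] (length 6). The slice vals[1:3] covers indices [1, 2] with values [13, 13]. Replacing that slice with [65, 77] (same length) produces [12, 65, 77, 6, 17, 17].

[12, 65, 77, 6, 17, 17]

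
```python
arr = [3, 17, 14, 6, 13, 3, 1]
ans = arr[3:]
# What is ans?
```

arr has length 7. The slice arr[3:] selects indices [3, 4, 5, 6] (3->6, 4->13, 5->3, 6->1), giving [6, 13, 3, 1].

[6, 13, 3, 1]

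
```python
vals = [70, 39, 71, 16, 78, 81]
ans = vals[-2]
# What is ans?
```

vals has length 6. Negative index -2 maps to positive index 6 + (-2) = 4. vals[4] = 78.

78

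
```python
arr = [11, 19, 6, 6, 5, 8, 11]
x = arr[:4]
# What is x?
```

arr has length 7. The slice arr[:4] selects indices [0, 1, 2, 3] (0->11, 1->19, 2->6, 3->6), giving [11, 19, 6, 6].

[11, 19, 6, 6]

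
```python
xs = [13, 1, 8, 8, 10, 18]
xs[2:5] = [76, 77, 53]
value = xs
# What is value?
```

xs starts as [13, 1, 8, 8, 10, 18] (length 6). The slice xs[2:5] covers indices [2, 3, 4] with values [8, 8, 10]. Replacing that slice with [76, 77, 53] (same length) produces [13, 1, 76, 77, 53, 18].

[13, 1, 76, 77, 53, 18]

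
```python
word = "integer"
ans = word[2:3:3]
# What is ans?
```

word has length 7. The slice word[2:3:3] selects indices [2] (2->'t'), giving 't'.

't'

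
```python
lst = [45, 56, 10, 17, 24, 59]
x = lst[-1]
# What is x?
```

lst has length 6. Negative index -1 maps to positive index 6 + (-1) = 5. lst[5] = 59.

59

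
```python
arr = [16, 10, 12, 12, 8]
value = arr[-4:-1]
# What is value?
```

arr has length 5. The slice arr[-4:-1] selects indices [1, 2, 3] (1->10, 2->12, 3->12), giving [10, 12, 12].

[10, 12, 12]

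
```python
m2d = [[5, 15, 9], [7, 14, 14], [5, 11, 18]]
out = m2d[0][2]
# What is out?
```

m2d[0] = [5, 15, 9]. Taking column 2 of that row yields 9.

9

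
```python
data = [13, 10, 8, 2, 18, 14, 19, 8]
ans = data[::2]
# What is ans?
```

data has length 8. The slice data[::2] selects indices [0, 2, 4, 6] (0->13, 2->8, 4->18, 6->19), giving [13, 8, 18, 19].

[13, 8, 18, 19]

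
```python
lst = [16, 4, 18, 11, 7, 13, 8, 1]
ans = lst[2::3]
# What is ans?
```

lst has length 8. The slice lst[2::3] selects indices [2, 5] (2->18, 5->13), giving [18, 13].

[18, 13]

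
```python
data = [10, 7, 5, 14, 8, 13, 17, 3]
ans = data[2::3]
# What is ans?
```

data has length 8. The slice data[2::3] selects indices [2, 5] (2->5, 5->13), giving [5, 13].

[5, 13]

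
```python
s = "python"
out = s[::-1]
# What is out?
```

s has length 6. The slice s[::-1] selects indices [5, 4, 3, 2, 1, 0] (5->'n', 4->'o', 3->'h', 2->'t', 1->'y', 0->'p'), giving 'nohtyp'.

'nohtyp'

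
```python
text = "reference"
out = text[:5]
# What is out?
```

text has length 9. The slice text[:5] selects indices [0, 1, 2, 3, 4] (0->'r', 1->'e', 2->'f', 3->'e', 4->'r'), giving 'refer'.

'refer'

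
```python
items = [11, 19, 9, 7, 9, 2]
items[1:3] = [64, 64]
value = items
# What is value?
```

items starts as [11, 19, 9, 7, 9, 2] (length 6). The slice items[1:3] covers indices [1, 2] with values [19, 9]. Replacing that slice with [64, 64] (same length) produces [11, 64, 64, 7, 9, 2].

[11, 64, 64, 7, 9, 2]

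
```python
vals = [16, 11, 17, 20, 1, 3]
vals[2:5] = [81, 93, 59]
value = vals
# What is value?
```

vals starts as [16, 11, 17, 20, 1, 3] (length 6). The slice vals[2:5] covers indices [2, 3, 4] with values [17, 20, 1]. Replacing that slice with [81, 93, 59] (same length) produces [16, 11, 81, 93, 59, 3].

[16, 11, 81, 93, 59, 3]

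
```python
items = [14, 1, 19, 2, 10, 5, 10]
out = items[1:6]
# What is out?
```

items has length 7. The slice items[1:6] selects indices [1, 2, 3, 4, 5] (1->1, 2->19, 3->2, 4->10, 5->5), giving [1, 19, 2, 10, 5].

[1, 19, 2, 10, 5]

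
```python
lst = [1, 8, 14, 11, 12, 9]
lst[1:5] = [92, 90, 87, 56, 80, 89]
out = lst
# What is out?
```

lst starts as [1, 8, 14, 11, 12, 9] (length 6). The slice lst[1:5] covers indices [1, 2, 3, 4] with values [8, 14, 11, 12]. Replacing that slice with [92, 90, 87, 56, 80, 89] (different length) produces [1, 92, 90, 87, 56, 80, 89, 9].

[1, 92, 90, 87, 56, 80, 89, 9]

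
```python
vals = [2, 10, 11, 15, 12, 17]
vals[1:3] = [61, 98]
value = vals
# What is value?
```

vals starts as [2, 10, 11, 15, 12, 17] (length 6). The slice vals[1:3] covers indices [1, 2] with values [10, 11]. Replacing that slice with [61, 98] (same length) produces [2, 61, 98, 15, 12, 17].

[2, 61, 98, 15, 12, 17]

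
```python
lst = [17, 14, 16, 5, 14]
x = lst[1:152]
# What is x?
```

lst has length 5. The slice lst[1:152] selects indices [1, 2, 3, 4] (1->14, 2->16, 3->5, 4->14), giving [14, 16, 5, 14].

[14, 16, 5, 14]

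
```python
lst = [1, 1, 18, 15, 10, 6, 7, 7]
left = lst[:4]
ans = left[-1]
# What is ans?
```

lst has length 8. The slice lst[:4] selects indices [0, 1, 2, 3] (0->1, 1->1, 2->18, 3->15), giving [1, 1, 18, 15]. So left = [1, 1, 18, 15]. Then left[-1] = 15.

15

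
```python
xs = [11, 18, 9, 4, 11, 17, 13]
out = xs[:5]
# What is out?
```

xs has length 7. The slice xs[:5] selects indices [0, 1, 2, 3, 4] (0->11, 1->18, 2->9, 3->4, 4->11), giving [11, 18, 9, 4, 11].

[11, 18, 9, 4, 11]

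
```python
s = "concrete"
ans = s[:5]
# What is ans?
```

s has length 8. The slice s[:5] selects indices [0, 1, 2, 3, 4] (0->'c', 1->'o', 2->'n', 3->'c', 4->'r'), giving 'concr'.

'concr'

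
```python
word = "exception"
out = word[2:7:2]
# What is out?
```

word has length 9. The slice word[2:7:2] selects indices [2, 4, 6] (2->'c', 4->'p', 6->'i'), giving 'cpi'.

'cpi'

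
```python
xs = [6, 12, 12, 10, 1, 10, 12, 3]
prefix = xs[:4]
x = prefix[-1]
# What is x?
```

xs has length 8. The slice xs[:4] selects indices [0, 1, 2, 3] (0->6, 1->12, 2->12, 3->10), giving [6, 12, 12, 10]. So prefix = [6, 12, 12, 10]. Then prefix[-1] = 10.

10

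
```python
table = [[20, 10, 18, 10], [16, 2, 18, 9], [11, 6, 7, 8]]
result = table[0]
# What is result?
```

table has 3 rows. Row 0 is [20, 10, 18, 10].

[20, 10, 18, 10]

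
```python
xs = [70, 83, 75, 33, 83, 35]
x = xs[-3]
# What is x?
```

xs has length 6. Negative index -3 maps to positive index 6 + (-3) = 3. xs[3] = 33.

33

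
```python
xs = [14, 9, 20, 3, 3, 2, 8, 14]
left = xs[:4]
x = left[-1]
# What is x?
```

xs has length 8. The slice xs[:4] selects indices [0, 1, 2, 3] (0->14, 1->9, 2->20, 3->3), giving [14, 9, 20, 3]. So left = [14, 9, 20, 3]. Then left[-1] = 3.

3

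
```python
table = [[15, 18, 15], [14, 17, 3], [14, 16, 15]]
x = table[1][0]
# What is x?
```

table[1] = [14, 17, 3]. Taking column 0 of that row yields 14.

14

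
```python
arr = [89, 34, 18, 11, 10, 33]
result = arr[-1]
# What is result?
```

arr has length 6. Negative index -1 maps to positive index 6 + (-1) = 5. arr[5] = 33.

33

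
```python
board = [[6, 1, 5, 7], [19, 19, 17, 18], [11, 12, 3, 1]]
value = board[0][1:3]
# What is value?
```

board[0] = [6, 1, 5, 7]. board[0] has length 4. The slice board[0][1:3] selects indices [1, 2] (1->1, 2->5), giving [1, 5].

[1, 5]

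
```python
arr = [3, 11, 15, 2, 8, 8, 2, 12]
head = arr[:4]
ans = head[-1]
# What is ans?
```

arr has length 8. The slice arr[:4] selects indices [0, 1, 2, 3] (0->3, 1->11, 2->15, 3->2), giving [3, 11, 15, 2]. So head = [3, 11, 15, 2]. Then head[-1] = 2.

2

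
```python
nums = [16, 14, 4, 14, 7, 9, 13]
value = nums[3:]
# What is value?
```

nums has length 7. The slice nums[3:] selects indices [3, 4, 5, 6] (3->14, 4->7, 5->9, 6->13), giving [14, 7, 9, 13].

[14, 7, 9, 13]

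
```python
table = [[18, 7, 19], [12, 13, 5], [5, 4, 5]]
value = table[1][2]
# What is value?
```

table[1] = [12, 13, 5]. Taking column 2 of that row yields 5.

5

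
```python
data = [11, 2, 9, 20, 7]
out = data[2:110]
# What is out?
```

data has length 5. The slice data[2:110] selects indices [2, 3, 4] (2->9, 3->20, 4->7), giving [9, 20, 7].

[9, 20, 7]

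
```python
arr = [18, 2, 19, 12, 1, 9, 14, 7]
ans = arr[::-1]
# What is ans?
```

arr has length 8. The slice arr[::-1] selects indices [7, 6, 5, 4, 3, 2, 1, 0] (7->7, 6->14, 5->9, 4->1, 3->12, 2->19, 1->2, 0->18), giving [7, 14, 9, 1, 12, 19, 2, 18].

[7, 14, 9, 1, 12, 19, 2, 18]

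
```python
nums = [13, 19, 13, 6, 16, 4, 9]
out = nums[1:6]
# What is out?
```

nums has length 7. The slice nums[1:6] selects indices [1, 2, 3, 4, 5] (1->19, 2->13, 3->6, 4->16, 5->4), giving [19, 13, 6, 16, 4].

[19, 13, 6, 16, 4]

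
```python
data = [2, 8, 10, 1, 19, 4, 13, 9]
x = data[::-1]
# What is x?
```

data has length 8. The slice data[::-1] selects indices [7, 6, 5, 4, 3, 2, 1, 0] (7->9, 6->13, 5->4, 4->19, 3->1, 2->10, 1->8, 0->2), giving [9, 13, 4, 19, 1, 10, 8, 2].

[9, 13, 4, 19, 1, 10, 8, 2]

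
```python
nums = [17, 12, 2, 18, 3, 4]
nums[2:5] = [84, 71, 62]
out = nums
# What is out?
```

nums starts as [17, 12, 2, 18, 3, 4] (length 6). The slice nums[2:5] covers indices [2, 3, 4] with values [2, 18, 3]. Replacing that slice with [84, 71, 62] (same length) produces [17, 12, 84, 71, 62, 4].

[17, 12, 84, 71, 62, 4]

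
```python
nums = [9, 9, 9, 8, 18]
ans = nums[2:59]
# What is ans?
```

nums has length 5. The slice nums[2:59] selects indices [2, 3, 4] (2->9, 3->8, 4->18), giving [9, 8, 18].

[9, 8, 18]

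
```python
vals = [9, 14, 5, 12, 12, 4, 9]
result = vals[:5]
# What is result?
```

vals has length 7. The slice vals[:5] selects indices [0, 1, 2, 3, 4] (0->9, 1->14, 2->5, 3->12, 4->12), giving [9, 14, 5, 12, 12].

[9, 14, 5, 12, 12]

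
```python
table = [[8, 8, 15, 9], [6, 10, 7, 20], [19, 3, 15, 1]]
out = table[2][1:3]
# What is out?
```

table[2] = [19, 3, 15, 1]. table[2] has length 4. The slice table[2][1:3] selects indices [1, 2] (1->3, 2->15), giving [3, 15].

[3, 15]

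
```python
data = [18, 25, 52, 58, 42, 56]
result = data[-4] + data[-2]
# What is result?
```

data has length 6. Negative index -4 maps to positive index 6 + (-4) = 2. data[2] = 52.
data has length 6. Negative index -2 maps to positive index 6 + (-2) = 4. data[4] = 42.
Sum: 52 + 42 = 94.

94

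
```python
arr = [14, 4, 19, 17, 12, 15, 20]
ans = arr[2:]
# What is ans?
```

arr has length 7. The slice arr[2:] selects indices [2, 3, 4, 5, 6] (2->19, 3->17, 4->12, 5->15, 6->20), giving [19, 17, 12, 15, 20].

[19, 17, 12, 15, 20]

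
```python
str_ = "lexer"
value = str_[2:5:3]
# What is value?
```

str_ has length 5. The slice str_[2:5:3] selects indices [2] (2->'x'), giving 'x'.

'x'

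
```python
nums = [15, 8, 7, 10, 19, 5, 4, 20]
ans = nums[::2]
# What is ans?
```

nums has length 8. The slice nums[::2] selects indices [0, 2, 4, 6] (0->15, 2->7, 4->19, 6->4), giving [15, 7, 19, 4].

[15, 7, 19, 4]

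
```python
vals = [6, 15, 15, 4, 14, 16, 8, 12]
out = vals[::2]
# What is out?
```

vals has length 8. The slice vals[::2] selects indices [0, 2, 4, 6] (0->6, 2->15, 4->14, 6->8), giving [6, 15, 14, 8].

[6, 15, 14, 8]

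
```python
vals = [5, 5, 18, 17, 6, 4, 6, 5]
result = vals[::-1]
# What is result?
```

vals has length 8. The slice vals[::-1] selects indices [7, 6, 5, 4, 3, 2, 1, 0] (7->5, 6->6, 5->4, 4->6, 3->17, 2->18, 1->5, 0->5), giving [5, 6, 4, 6, 17, 18, 5, 5].

[5, 6, 4, 6, 17, 18, 5, 5]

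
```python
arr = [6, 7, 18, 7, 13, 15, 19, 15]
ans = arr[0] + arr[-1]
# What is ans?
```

arr has length 8. arr[0] = 6.
arr has length 8. Negative index -1 maps to positive index 8 + (-1) = 7. arr[7] = 15.
Sum: 6 + 15 = 21.

21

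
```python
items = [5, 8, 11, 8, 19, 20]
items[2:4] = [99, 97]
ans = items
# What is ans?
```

items starts as [5, 8, 11, 8, 19, 20] (length 6). The slice items[2:4] covers indices [2, 3] with values [11, 8]. Replacing that slice with [99, 97] (same length) produces [5, 8, 99, 97, 19, 20].

[5, 8, 99, 97, 19, 20]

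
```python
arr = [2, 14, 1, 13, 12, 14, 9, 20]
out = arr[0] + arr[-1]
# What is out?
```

arr has length 8. arr[0] = 2.
arr has length 8. Negative index -1 maps to positive index 8 + (-1) = 7. arr[7] = 20.
Sum: 2 + 20 = 22.

22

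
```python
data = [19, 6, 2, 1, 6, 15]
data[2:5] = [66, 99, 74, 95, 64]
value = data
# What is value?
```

data starts as [19, 6, 2, 1, 6, 15] (length 6). The slice data[2:5] covers indices [2, 3, 4] with values [2, 1, 6]. Replacing that slice with [66, 99, 74, 95, 64] (different length) produces [19, 6, 66, 99, 74, 95, 64, 15].

[19, 6, 66, 99, 74, 95, 64, 15]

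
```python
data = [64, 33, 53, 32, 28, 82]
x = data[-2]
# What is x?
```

data has length 6. Negative index -2 maps to positive index 6 + (-2) = 4. data[4] = 28.

28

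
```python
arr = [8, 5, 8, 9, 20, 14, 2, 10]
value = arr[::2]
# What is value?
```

arr has length 8. The slice arr[::2] selects indices [0, 2, 4, 6] (0->8, 2->8, 4->20, 6->2), giving [8, 8, 20, 2].

[8, 8, 20, 2]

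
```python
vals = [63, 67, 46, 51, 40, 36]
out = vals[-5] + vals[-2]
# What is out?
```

vals has length 6. Negative index -5 maps to positive index 6 + (-5) = 1. vals[1] = 67.
vals has length 6. Negative index -2 maps to positive index 6 + (-2) = 4. vals[4] = 40.
Sum: 67 + 40 = 107.

107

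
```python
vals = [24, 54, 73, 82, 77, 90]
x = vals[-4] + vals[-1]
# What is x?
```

vals has length 6. Negative index -4 maps to positive index 6 + (-4) = 2. vals[2] = 73.
vals has length 6. Negative index -1 maps to positive index 6 + (-1) = 5. vals[5] = 90.
Sum: 73 + 90 = 163.

163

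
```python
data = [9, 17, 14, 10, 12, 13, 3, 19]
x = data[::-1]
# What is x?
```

data has length 8. The slice data[::-1] selects indices [7, 6, 5, 4, 3, 2, 1, 0] (7->19, 6->3, 5->13, 4->12, 3->10, 2->14, 1->17, 0->9), giving [19, 3, 13, 12, 10, 14, 17, 9].

[19, 3, 13, 12, 10, 14, 17, 9]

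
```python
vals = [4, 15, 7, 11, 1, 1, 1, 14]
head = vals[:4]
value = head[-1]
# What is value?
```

vals has length 8. The slice vals[:4] selects indices [0, 1, 2, 3] (0->4, 1->15, 2->7, 3->11), giving [4, 15, 7, 11]. So head = [4, 15, 7, 11]. Then head[-1] = 11.

11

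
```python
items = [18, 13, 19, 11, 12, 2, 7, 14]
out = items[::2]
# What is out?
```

items has length 8. The slice items[::2] selects indices [0, 2, 4, 6] (0->18, 2->19, 4->12, 6->7), giving [18, 19, 12, 7].

[18, 19, 12, 7]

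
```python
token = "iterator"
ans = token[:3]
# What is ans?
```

token has length 8. The slice token[:3] selects indices [0, 1, 2] (0->'i', 1->'t', 2->'e'), giving 'ite'.

'ite'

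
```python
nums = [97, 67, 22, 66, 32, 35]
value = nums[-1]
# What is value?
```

nums has length 6. Negative index -1 maps to positive index 6 + (-1) = 5. nums[5] = 35.

35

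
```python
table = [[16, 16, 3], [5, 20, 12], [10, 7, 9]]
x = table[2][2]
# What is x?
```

table[2] = [10, 7, 9]. Taking column 2 of that row yields 9.

9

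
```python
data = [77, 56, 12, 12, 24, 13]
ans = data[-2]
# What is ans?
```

data has length 6. Negative index -2 maps to positive index 6 + (-2) = 4. data[4] = 24.

24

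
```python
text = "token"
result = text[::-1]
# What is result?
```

text has length 5. The slice text[::-1] selects indices [4, 3, 2, 1, 0] (4->'n', 3->'e', 2->'k', 1->'o', 0->'t'), giving 'nekot'.

'nekot'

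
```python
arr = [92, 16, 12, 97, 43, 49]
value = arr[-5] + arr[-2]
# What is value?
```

arr has length 6. Negative index -5 maps to positive index 6 + (-5) = 1. arr[1] = 16.
arr has length 6. Negative index -2 maps to positive index 6 + (-2) = 4. arr[4] = 43.
Sum: 16 + 43 = 59.

59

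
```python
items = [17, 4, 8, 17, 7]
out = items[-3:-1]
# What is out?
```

items has length 5. The slice items[-3:-1] selects indices [2, 3] (2->8, 3->17), giving [8, 17].

[8, 17]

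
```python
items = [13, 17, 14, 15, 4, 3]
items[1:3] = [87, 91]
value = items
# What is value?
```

items starts as [13, 17, 14, 15, 4, 3] (length 6). The slice items[1:3] covers indices [1, 2] with values [17, 14]. Replacing that slice with [87, 91] (same length) produces [13, 87, 91, 15, 4, 3].

[13, 87, 91, 15, 4, 3]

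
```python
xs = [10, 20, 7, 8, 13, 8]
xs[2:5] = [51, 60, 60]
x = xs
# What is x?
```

xs starts as [10, 20, 7, 8, 13, 8] (length 6). The slice xs[2:5] covers indices [2, 3, 4] with values [7, 8, 13]. Replacing that slice with [51, 60, 60] (same length) produces [10, 20, 51, 60, 60, 8].

[10, 20, 51, 60, 60, 8]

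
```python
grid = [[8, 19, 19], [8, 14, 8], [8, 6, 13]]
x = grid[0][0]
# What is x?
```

grid[0] = [8, 19, 19]. Taking column 0 of that row yields 8.

8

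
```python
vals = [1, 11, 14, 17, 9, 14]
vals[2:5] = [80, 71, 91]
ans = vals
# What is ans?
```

vals starts as [1, 11, 14, 17, 9, 14] (length 6). The slice vals[2:5] covers indices [2, 3, 4] with values [14, 17, 9]. Replacing that slice with [80, 71, 91] (same length) produces [1, 11, 80, 71, 91, 14].

[1, 11, 80, 71, 91, 14]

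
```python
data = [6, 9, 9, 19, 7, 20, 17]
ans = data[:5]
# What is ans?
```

data has length 7. The slice data[:5] selects indices [0, 1, 2, 3, 4] (0->6, 1->9, 2->9, 3->19, 4->7), giving [6, 9, 9, 19, 7].

[6, 9, 9, 19, 7]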